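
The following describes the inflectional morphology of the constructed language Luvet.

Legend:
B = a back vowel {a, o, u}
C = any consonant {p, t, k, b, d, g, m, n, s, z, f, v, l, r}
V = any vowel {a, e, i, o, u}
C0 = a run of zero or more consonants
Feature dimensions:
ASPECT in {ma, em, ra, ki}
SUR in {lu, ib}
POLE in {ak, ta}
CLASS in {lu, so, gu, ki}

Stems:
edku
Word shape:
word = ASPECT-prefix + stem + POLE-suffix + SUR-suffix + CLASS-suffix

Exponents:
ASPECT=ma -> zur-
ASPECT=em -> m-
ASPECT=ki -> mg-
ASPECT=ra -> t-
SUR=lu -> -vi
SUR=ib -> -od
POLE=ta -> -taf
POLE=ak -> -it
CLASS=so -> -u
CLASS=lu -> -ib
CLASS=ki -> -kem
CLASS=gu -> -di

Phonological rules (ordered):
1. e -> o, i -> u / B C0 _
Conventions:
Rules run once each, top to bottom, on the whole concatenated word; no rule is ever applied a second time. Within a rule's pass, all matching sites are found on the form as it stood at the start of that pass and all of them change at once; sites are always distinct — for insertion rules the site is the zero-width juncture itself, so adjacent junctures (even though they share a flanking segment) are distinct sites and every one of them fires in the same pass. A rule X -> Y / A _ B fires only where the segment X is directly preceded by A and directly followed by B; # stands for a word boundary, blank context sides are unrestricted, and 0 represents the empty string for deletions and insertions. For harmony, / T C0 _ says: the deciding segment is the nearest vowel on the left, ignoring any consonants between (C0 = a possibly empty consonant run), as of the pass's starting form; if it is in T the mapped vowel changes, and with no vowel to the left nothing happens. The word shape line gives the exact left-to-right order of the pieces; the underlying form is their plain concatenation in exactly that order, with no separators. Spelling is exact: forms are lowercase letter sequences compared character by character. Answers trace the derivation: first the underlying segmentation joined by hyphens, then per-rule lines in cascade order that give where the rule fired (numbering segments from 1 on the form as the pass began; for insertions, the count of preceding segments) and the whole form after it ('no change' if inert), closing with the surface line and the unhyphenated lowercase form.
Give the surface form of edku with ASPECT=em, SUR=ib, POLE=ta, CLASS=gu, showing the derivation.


underlying: m-edku-taf-od-di
1. e -> o, i -> u / B C0 _: fires at position(s) 12: medkutafoddu
surface: medkutafoddu


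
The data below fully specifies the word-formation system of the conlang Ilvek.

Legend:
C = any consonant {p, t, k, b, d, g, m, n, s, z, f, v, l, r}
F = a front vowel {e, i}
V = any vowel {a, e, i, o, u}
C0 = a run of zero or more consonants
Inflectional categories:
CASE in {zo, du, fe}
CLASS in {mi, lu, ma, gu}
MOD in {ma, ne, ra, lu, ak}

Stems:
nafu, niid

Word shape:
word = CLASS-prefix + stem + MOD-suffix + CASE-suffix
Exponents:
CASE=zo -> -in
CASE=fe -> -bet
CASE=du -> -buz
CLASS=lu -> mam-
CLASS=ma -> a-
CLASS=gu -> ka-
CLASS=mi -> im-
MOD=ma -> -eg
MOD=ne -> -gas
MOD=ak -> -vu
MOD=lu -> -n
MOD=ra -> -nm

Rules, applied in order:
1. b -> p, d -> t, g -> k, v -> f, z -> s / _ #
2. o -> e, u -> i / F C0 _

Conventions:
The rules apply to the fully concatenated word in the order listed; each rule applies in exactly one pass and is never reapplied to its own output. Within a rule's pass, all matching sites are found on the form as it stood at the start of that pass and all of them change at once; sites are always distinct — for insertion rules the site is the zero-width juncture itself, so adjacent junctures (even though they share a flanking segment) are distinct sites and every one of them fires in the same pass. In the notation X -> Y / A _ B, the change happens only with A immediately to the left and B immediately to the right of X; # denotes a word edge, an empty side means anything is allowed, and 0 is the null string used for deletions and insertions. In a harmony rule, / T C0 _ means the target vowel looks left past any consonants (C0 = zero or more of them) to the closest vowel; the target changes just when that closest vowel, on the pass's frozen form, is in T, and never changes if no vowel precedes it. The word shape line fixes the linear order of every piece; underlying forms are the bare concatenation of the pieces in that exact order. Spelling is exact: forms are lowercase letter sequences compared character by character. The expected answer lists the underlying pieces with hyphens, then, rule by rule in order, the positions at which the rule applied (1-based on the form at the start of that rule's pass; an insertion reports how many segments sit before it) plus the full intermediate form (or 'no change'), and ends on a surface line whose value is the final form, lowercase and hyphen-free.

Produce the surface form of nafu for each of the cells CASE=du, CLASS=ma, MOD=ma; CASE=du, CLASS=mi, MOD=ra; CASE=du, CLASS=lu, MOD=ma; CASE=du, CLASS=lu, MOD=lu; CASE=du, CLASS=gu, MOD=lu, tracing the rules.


cell CASE=du, CLASS=ma, MOD=ma:
underlying: a-nafu-eg-buz
1. b -> p, d -> t, g -> k, v -> f, z -> s / _ #: fires at position(s) 10: anafuegbus
2. o -> e, u -> i / F C0 _: fires at position(s) 9: anafuegbis
surface: anafuegbis

cell CASE=du, CLASS=mi, MOD=ra:
underlying: im-nafu-nm-buz
1. b -> p, d -> t, g -> k, v -> f, z -> s / _ #: fires at position(s) 11: imnafunmbus
2. o -> e, u -> i / F C0 _: no change
surface: imnafunmbus

cell CASE=du, CLASS=lu, MOD=ma:
underlying: mam-nafu-eg-buz
1. b -> p, d -> t, g -> k, v -> f, z -> s / _ #: fires at position(s) 12: mamnafuegbus
2. o -> e, u -> i / F C0 _: fires at position(s) 11: mamnafuegbis
surface: mamnafuegbis

cell CASE=du, CLASS=lu, MOD=lu:
underlying: mam-nafu-n-buz
1. b -> p, d -> t, g -> k, v -> f, z -> s / _ #: fires at position(s) 11: mamnafunbus
2. o -> e, u -> i / F C0 _: no change
surface: mamnafunbus

cell CASE=du, CLASS=gu, MOD=lu:
underlying: ka-nafu-n-buz
1. b -> p, d -> t, g -> k, v -> f, z -> s / _ #: fires at position(s) 10: kanafunbus
2. o -> e, u -> i / F C0 _: no change
surface: kanafunbus


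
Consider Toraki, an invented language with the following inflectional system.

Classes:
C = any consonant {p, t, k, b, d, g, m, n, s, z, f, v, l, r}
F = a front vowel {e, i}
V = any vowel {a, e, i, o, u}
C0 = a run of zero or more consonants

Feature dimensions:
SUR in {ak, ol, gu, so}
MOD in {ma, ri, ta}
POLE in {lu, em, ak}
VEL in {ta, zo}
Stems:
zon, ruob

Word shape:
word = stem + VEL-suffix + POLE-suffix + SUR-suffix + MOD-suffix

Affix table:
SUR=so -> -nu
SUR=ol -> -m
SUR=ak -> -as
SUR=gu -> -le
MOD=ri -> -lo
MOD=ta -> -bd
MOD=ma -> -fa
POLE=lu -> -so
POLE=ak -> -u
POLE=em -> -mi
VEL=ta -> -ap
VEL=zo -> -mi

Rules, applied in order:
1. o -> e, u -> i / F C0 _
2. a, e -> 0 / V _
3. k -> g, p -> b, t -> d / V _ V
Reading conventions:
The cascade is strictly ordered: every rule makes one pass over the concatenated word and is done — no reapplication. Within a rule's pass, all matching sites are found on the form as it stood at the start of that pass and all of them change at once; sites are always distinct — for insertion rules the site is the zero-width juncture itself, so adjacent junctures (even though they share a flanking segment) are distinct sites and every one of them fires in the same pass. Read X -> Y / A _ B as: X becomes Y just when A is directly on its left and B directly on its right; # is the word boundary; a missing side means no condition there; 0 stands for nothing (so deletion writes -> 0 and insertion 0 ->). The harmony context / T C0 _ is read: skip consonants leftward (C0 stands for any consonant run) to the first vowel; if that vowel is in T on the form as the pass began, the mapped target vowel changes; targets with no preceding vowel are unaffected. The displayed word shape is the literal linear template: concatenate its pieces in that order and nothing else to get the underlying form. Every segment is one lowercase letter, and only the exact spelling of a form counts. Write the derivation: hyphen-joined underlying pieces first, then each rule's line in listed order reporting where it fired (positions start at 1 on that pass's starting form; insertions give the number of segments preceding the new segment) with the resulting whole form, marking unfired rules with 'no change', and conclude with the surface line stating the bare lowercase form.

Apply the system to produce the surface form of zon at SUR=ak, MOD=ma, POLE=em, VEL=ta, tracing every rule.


underlying: zon-ap-mi-as-fa
1. o -> e, u -> i / F C0 _: no change
2. a, e -> 0 / V _: fires at position(s) 8: zonapmisfa
3. k -> g, p -> b, t -> d / V _ V: no change
surface: zonapmisfa


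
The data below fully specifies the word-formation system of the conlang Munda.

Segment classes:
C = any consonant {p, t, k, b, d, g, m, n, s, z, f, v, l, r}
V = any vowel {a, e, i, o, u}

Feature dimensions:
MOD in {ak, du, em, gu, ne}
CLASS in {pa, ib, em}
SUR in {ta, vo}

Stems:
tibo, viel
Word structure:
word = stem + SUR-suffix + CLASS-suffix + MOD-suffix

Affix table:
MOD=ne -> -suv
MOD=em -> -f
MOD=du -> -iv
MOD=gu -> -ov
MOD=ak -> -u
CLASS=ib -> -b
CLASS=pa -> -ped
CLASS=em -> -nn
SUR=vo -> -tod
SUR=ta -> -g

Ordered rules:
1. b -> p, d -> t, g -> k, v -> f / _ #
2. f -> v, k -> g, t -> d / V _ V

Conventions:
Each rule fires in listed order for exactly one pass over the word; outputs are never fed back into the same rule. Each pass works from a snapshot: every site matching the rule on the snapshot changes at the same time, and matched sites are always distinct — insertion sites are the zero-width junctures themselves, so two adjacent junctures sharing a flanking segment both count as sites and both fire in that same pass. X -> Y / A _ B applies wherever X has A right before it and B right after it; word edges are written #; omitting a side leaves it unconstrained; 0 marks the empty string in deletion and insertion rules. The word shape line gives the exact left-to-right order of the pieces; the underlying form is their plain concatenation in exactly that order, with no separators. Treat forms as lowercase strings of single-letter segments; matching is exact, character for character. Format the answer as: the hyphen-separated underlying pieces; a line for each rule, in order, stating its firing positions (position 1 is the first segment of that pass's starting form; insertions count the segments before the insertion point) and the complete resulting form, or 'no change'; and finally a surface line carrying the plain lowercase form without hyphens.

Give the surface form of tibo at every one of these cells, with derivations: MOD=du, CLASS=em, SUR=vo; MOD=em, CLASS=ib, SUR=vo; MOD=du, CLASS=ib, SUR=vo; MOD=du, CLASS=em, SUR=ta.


cell MOD=du, CLASS=em, SUR=vo:
underlying: tibo-tod-nn-iv
1. b -> p, d -> t, g -> k, v -> f / _ #: fires at position(s) 11: tibotodnnif
2. f -> v, k -> g, t -> d / V _ V: fires at position(s) 5: tibododnnif
surface: tibododnnif

cell MOD=em, CLASS=ib, SUR=vo:
underlying: tibo-tod-b-f
1. b -> p, d -> t, g -> k, v -> f / _ #: no change
2. f -> v, k -> g, t -> d / V _ V: fires at position(s) 5: tibododbf
surface: tibododbf

cell MOD=du, CLASS=ib, SUR=vo:
underlying: tibo-tod-b-iv
1. b -> p, d -> t, g -> k, v -> f / _ #: fires at position(s) 10: tibotodbif
2. f -> v, k -> g, t -> d / V _ V: fires at position(s) 5: tibododbif
surface: tibododbif

cell MOD=du, CLASS=em, SUR=ta:
underlying: tibo-g-nn-iv
1. b -> p, d -> t, g -> k, v -> f / _ #: fires at position(s) 9: tibognnif
2. f -> v, k -> g, t -> d / V _ V: no change
surface: tibognnif


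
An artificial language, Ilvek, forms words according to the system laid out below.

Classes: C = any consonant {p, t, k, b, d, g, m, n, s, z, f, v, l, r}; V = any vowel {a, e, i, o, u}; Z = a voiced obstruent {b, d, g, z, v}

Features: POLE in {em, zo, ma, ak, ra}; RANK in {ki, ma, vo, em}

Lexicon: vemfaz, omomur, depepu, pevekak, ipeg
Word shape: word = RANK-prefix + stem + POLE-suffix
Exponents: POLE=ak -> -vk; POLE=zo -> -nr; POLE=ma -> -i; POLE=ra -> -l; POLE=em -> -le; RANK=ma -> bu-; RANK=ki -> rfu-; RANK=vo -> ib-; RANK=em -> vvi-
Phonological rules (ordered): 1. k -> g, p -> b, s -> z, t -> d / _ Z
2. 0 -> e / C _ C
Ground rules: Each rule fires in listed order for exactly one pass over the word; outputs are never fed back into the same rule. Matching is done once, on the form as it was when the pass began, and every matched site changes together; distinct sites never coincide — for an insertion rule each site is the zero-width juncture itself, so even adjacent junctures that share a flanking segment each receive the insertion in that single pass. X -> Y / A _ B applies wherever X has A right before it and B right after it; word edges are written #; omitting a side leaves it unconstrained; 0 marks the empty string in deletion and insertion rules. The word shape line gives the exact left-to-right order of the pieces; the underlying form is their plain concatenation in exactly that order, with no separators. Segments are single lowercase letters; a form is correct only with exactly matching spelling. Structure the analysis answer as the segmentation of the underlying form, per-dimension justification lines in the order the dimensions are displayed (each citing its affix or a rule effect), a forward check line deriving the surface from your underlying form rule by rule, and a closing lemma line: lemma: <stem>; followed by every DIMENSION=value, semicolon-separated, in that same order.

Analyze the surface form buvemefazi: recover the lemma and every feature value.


underlying: bu-vemfaz-i
POLE=ma - signalled by the affix -i
RANK=ma - signalled by the affix bu-
check: buvemfazi -> buvemfazi -> buvemefazi
lemma: vemfaz; POLE=ma; RANK=ma


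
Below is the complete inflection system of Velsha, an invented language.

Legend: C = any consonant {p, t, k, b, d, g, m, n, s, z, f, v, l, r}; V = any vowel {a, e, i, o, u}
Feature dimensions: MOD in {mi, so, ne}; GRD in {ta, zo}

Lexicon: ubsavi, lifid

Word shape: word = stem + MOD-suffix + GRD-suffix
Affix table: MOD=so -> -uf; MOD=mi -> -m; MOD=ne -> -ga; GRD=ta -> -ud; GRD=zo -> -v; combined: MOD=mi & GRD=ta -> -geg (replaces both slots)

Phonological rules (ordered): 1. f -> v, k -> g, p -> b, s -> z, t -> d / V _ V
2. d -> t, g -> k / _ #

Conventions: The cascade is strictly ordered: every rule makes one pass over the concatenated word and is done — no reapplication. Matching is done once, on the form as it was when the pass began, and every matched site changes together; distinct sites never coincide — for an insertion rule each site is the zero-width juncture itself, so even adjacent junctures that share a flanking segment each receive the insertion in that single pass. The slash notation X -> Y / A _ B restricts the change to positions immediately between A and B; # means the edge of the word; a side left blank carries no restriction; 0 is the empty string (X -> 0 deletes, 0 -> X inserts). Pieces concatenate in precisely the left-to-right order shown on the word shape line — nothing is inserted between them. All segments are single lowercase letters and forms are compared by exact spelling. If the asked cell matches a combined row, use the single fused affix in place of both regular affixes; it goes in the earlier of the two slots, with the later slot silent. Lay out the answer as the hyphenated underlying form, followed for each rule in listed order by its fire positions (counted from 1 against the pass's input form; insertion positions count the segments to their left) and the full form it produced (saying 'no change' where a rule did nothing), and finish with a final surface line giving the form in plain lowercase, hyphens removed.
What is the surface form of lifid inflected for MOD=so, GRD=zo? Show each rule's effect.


underlying: lifid-uf-v
1. f -> v, k -> g, p -> b, s -> z, t -> d / V _ V: fires at position(s) 3: lividufv
2. d -> t, g -> k / _ #: no change
surface: lividufv


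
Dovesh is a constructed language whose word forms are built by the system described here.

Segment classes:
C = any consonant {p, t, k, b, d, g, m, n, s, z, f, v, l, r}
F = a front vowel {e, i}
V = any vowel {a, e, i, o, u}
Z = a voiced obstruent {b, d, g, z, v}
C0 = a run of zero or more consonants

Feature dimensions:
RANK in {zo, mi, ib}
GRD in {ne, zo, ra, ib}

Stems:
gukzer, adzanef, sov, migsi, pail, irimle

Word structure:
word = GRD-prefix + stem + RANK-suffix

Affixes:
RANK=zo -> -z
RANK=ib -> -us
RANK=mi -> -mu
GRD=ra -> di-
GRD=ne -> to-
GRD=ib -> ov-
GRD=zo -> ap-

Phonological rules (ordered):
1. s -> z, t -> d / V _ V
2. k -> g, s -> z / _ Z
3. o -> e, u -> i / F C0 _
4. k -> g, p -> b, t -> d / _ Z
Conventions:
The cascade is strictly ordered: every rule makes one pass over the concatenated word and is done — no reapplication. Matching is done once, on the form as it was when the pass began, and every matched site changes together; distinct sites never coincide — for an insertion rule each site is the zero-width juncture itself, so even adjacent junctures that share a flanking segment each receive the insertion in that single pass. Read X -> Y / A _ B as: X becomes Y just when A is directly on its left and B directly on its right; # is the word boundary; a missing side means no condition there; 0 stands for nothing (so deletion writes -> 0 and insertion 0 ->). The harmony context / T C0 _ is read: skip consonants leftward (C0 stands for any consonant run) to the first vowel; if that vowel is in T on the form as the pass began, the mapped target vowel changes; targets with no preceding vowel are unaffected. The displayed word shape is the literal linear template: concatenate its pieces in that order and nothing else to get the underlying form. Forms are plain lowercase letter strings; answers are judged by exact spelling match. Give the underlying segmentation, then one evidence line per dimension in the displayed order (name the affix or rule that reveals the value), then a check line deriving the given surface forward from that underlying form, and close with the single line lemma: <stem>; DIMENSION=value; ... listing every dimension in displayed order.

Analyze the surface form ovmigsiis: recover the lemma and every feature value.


underlying: ov-migsi-us
RANK=ib - signalled by the affix -us
GRD=ib - signalled by the affix ov-
check: ovmigsius -> ovmigsius -> ovmigsius -> ovmigsiis -> ovmigsiis
lemma: migsi; RANK=ib; GRD=ib


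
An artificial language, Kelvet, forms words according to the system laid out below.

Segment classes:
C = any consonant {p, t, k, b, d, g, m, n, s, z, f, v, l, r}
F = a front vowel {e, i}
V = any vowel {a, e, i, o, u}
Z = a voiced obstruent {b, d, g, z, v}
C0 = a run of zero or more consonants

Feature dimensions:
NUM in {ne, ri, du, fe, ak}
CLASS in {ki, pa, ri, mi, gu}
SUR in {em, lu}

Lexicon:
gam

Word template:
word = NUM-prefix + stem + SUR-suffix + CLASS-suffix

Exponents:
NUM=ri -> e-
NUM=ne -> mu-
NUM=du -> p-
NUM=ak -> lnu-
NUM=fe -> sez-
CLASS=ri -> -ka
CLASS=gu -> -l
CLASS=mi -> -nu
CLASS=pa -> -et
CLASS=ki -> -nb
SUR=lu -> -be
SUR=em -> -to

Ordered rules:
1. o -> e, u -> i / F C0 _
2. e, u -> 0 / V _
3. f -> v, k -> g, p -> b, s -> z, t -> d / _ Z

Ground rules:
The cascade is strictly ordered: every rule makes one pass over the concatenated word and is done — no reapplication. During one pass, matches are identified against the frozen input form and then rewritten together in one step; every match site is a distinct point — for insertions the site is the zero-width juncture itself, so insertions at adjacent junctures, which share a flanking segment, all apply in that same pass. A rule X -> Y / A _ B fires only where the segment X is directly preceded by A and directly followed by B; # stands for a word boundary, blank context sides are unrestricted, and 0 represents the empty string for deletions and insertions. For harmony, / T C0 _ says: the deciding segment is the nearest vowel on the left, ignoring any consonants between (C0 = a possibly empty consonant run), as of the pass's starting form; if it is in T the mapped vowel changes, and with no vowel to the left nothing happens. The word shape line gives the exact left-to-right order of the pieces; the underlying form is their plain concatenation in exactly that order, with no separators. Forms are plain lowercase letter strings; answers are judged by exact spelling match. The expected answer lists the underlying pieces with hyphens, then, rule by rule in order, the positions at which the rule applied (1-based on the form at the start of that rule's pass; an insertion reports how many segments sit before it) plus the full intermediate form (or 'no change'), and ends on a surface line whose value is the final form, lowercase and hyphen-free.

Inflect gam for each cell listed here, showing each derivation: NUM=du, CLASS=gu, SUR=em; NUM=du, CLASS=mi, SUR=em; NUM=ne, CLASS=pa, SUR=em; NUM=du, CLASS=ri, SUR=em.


cell NUM=du, CLASS=gu, SUR=em:
underlying: p-gam-to-l
1. o -> e, u -> i / F C0 _: no change
2. e, u -> 0 / V _: no change
3. f -> v, k -> g, p -> b, s -> z, t -> d / _ Z: fires at position(s) 1: bgamtol
surface: bgamtol

cell NUM=du, CLASS=mi, SUR=em:
underlying: p-gam-to-nu
1. o -> e, u -> i / F C0 _: no change
2. e, u -> 0 / V _: no change
3. f -> v, k -> g, p -> b, s -> z, t -> d / _ Z: fires at position(s) 1: bgamtonu
surface: bgamtonu

cell NUM=ne, CLASS=pa, SUR=em:
underlying: mu-gam-to-et
1. o -> e, u -> i / F C0 _: no change
2. e, u -> 0 / V _: fires at position(s) 8: mugamtot
3. f -> v, k -> g, p -> b, s -> z, t -> d / _ Z: no change
surface: mugamtot

cell NUM=du, CLASS=ri, SUR=em:
underlying: p-gam-to-ka
1. o -> e, u -> i / F C0 _: no change
2. e, u -> 0 / V _: no change
3. f -> v, k -> g, p -> b, s -> z, t -> d / _ Z: fires at position(s) 1: bgamtoka
surface: bgamtoka


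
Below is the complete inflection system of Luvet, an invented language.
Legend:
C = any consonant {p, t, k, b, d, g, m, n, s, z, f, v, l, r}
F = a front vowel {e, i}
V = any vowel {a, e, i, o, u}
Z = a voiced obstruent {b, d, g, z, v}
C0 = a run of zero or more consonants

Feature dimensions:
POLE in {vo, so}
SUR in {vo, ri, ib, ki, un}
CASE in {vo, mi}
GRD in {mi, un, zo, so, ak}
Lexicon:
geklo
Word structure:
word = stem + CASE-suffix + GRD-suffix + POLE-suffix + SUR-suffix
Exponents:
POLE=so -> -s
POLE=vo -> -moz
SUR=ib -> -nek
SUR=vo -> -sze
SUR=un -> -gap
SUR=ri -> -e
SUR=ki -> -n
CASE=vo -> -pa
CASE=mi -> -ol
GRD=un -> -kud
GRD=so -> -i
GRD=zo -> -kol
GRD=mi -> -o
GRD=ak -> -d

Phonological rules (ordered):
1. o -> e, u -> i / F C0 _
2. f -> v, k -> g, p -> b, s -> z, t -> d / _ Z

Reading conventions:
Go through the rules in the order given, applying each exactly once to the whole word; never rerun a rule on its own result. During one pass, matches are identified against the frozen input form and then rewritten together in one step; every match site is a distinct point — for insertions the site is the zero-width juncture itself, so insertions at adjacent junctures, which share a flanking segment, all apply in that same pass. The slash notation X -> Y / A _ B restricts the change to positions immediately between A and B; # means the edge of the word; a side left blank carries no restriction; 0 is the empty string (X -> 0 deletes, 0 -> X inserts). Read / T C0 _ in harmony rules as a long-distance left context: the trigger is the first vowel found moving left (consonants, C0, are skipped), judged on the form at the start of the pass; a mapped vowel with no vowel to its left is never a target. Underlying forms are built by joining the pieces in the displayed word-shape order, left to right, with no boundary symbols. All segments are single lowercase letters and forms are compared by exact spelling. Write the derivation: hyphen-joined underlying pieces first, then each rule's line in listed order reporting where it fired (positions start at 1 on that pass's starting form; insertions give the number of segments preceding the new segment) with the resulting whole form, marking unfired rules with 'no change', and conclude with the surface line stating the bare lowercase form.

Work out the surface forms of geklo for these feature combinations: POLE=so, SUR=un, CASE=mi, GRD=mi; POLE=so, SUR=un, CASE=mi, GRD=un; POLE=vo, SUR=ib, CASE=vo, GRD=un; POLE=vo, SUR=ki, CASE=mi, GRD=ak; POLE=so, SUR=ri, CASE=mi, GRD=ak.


cell POLE=so, SUR=un, CASE=mi, GRD=mi:
underlying: geklo-ol-o-s-gap
1. o -> e, u -> i / F C0 _: fires at position(s) 5: gekleolosgap
2. f -> v, k -> g, p -> b, s -> z, t -> d / _ Z: fires at position(s) 9: gekleolozgap
surface: gekleolozgap

cell POLE=so, SUR=un, CASE=mi, GRD=un:
underlying: geklo-ol-kud-s-gap
1. o -> e, u -> i / F C0 _: fires at position(s) 5: gekleolkudsgap
2. f -> v, k -> g, p -> b, s -> z, t -> d / _ Z: fires at position(s) 11: gekleolkudzgap
surface: gekleolkudzgap

cell POLE=vo, SUR=ib, CASE=vo, GRD=un:
underlying: geklo-pa-kud-moz-nek
1. o -> e, u -> i / F C0 _: fires at position(s) 5: geklepakudmoznek
2. f -> v, k -> g, p -> b, s -> z, t -> d / _ Z: no change
surface: geklepakudmoznek

cell POLE=vo, SUR=ki, CASE=mi, GRD=ak:
underlying: geklo-ol-d-moz-n
1. o -> e, u -> i / F C0 _: fires at position(s) 5: gekleoldmozn
2. f -> v, k -> g, p -> b, s -> z, t -> d / _ Z: no change
surface: gekleoldmozn

cell POLE=so, SUR=ri, CASE=mi, GRD=ak:
underlying: geklo-ol-d-s-e
1. o -> e, u -> i / F C0 _: fires at position(s) 5: gekleoldse
2. f -> v, k -> g, p -> b, s -> z, t -> d / _ Z: no change
surface: gekleoldse


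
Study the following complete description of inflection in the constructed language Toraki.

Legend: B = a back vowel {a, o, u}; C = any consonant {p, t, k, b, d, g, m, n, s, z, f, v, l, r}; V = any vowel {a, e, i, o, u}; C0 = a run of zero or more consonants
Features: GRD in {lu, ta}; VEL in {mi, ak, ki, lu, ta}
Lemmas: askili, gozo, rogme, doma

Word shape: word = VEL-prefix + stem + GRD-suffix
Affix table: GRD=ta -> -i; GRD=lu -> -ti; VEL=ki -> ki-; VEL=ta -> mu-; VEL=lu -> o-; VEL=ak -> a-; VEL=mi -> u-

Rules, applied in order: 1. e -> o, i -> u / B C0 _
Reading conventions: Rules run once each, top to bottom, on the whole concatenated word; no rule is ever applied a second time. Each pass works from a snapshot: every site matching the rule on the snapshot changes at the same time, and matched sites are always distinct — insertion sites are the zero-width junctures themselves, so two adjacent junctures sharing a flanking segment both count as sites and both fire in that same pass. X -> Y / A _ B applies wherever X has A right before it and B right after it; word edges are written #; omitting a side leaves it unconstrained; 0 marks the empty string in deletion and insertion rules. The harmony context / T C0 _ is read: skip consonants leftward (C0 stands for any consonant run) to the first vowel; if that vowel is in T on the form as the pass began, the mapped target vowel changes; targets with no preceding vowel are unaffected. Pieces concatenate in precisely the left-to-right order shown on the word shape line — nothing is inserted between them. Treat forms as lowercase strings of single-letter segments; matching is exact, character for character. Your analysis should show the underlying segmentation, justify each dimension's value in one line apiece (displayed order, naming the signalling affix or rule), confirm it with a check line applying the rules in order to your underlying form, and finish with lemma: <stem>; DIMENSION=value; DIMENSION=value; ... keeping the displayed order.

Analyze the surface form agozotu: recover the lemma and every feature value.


underlying: a-gozo-ti
GRD=lu - signalled by the affix -ti
VEL=ak - signalled by the affix a-
check: agozoti -> agozotu
lemma: gozo; GRD=lu; VEL=ak


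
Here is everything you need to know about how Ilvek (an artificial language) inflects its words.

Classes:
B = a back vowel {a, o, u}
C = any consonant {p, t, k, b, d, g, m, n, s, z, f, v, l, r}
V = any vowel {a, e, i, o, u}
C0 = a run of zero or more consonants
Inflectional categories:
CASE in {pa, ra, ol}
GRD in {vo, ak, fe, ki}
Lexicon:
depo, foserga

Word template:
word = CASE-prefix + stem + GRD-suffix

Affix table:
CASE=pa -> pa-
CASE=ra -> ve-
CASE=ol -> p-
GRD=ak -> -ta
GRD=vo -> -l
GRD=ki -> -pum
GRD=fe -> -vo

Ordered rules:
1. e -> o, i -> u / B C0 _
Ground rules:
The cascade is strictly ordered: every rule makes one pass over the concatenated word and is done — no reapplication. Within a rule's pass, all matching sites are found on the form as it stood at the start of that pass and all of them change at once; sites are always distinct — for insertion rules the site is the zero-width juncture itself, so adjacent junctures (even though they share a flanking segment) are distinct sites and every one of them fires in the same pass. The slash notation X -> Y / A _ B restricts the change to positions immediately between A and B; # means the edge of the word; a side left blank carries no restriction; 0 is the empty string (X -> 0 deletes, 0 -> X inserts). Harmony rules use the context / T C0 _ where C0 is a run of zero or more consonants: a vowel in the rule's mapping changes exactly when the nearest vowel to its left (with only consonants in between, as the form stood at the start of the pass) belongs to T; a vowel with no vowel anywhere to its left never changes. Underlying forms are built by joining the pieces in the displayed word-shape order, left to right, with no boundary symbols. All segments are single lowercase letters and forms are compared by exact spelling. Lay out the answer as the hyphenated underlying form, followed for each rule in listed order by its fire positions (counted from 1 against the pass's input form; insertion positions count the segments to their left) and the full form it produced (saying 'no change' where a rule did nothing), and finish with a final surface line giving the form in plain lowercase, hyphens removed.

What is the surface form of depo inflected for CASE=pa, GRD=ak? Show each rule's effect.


underlying: pa-depo-ta
1. e -> o, i -> u / B C0 _: fires at position(s) 4: padopota
surface: padopota


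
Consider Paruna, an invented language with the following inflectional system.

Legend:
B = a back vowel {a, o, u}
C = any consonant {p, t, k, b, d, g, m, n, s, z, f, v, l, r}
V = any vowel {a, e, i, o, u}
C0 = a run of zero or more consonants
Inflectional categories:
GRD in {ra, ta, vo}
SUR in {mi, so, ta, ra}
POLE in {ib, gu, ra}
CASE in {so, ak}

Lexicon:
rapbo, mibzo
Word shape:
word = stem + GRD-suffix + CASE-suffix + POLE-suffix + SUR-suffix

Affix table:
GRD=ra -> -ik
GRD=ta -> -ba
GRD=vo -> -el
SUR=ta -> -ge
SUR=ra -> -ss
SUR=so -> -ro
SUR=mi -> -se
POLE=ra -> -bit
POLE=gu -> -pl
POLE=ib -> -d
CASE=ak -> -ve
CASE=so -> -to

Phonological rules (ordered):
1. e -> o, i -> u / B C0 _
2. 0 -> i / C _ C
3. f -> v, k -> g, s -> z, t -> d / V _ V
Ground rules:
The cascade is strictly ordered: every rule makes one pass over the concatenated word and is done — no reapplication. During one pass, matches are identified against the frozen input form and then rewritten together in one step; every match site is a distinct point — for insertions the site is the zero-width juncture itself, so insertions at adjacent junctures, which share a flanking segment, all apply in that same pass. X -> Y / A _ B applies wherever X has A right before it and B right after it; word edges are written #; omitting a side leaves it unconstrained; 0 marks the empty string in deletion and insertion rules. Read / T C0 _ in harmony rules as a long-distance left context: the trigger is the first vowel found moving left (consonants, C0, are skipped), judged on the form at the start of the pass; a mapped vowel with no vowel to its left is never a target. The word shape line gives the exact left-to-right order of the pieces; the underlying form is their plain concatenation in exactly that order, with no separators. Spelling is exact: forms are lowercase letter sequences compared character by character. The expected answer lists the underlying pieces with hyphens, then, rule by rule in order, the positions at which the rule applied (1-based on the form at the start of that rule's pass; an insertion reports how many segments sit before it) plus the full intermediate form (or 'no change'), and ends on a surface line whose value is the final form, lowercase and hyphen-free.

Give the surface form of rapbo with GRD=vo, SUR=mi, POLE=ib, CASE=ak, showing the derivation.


underlying: rapbo-el-ve-d-se
1. e -> o, i -> u / B C0 _: fires at position(s) 6: rapboolvedse
2. 0 -> i / C _ C: inserts after position(s) 3, 7, 10: rapiboolivedise
3. f -> v, k -> g, s -> z, t -> d / V _ V: fires at position(s) 14: rapiboolivedize
surface: rapiboolivedize


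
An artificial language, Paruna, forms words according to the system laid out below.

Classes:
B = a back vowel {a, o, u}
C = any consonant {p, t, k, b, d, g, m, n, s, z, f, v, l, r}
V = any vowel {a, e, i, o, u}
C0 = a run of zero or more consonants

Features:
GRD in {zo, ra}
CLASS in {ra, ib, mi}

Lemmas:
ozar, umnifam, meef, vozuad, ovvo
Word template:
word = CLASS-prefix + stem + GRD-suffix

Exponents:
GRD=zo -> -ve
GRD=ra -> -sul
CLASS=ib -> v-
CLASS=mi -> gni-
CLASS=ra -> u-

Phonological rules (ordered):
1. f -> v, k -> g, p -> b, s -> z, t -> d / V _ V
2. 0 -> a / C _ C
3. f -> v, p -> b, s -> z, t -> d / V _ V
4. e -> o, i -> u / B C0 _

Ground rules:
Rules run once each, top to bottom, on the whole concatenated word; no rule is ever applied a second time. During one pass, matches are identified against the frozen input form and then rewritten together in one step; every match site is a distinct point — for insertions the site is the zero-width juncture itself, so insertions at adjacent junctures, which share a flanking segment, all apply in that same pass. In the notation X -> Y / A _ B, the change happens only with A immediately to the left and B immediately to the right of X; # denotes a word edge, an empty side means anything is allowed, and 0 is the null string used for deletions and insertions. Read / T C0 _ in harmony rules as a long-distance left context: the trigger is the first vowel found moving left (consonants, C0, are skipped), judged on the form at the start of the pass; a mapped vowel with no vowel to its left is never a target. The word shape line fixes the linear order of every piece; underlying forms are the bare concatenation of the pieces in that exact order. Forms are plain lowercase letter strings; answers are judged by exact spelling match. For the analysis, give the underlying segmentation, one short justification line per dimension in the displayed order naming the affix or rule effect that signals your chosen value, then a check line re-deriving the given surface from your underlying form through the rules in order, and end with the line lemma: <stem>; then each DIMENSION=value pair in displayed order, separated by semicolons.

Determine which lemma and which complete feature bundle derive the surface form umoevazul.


underlying: u-meef-sul
GRD=ra - signalled by the affix -sul
CLASS=ra - signalled by the affix u-
check: umeefsul -> umeefsul -> umeefasul -> umeevazul -> umoevazul
lemma: meef; GRD=ra; CLASS=ra


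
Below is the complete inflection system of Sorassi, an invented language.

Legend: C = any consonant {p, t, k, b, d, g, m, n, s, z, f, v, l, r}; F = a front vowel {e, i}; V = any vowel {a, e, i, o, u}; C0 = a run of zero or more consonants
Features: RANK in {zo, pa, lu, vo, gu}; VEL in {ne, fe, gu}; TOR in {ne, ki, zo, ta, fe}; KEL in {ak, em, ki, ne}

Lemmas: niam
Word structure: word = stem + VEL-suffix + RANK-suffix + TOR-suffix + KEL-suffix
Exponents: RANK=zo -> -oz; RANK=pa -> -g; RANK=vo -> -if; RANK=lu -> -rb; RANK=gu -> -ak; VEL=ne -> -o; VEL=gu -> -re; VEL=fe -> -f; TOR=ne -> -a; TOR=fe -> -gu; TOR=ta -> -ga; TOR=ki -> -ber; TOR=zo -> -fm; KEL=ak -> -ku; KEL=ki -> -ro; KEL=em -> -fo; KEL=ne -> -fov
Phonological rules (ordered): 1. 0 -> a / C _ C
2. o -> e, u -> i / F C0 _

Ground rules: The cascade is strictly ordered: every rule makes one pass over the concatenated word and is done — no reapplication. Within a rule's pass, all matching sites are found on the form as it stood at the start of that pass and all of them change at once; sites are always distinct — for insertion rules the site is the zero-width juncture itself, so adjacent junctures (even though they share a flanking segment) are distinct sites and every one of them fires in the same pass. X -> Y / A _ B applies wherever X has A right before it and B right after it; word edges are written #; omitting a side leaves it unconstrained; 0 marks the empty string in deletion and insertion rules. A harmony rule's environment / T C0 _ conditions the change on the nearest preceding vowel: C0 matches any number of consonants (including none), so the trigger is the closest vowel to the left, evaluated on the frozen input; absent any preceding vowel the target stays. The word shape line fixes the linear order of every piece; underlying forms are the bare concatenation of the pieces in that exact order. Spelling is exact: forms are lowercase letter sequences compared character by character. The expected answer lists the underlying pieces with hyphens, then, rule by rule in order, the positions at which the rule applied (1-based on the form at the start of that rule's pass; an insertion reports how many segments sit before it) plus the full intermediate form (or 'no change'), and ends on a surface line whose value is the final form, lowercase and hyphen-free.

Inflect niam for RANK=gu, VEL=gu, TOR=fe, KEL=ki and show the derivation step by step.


underlying: niam-re-ak-gu-ro
1. 0 -> a / C _ C: inserts after position(s) 4, 8: niamareakaguro
2. o -> e, u -> i / F C0 _: no change
surface: niamareakaguro


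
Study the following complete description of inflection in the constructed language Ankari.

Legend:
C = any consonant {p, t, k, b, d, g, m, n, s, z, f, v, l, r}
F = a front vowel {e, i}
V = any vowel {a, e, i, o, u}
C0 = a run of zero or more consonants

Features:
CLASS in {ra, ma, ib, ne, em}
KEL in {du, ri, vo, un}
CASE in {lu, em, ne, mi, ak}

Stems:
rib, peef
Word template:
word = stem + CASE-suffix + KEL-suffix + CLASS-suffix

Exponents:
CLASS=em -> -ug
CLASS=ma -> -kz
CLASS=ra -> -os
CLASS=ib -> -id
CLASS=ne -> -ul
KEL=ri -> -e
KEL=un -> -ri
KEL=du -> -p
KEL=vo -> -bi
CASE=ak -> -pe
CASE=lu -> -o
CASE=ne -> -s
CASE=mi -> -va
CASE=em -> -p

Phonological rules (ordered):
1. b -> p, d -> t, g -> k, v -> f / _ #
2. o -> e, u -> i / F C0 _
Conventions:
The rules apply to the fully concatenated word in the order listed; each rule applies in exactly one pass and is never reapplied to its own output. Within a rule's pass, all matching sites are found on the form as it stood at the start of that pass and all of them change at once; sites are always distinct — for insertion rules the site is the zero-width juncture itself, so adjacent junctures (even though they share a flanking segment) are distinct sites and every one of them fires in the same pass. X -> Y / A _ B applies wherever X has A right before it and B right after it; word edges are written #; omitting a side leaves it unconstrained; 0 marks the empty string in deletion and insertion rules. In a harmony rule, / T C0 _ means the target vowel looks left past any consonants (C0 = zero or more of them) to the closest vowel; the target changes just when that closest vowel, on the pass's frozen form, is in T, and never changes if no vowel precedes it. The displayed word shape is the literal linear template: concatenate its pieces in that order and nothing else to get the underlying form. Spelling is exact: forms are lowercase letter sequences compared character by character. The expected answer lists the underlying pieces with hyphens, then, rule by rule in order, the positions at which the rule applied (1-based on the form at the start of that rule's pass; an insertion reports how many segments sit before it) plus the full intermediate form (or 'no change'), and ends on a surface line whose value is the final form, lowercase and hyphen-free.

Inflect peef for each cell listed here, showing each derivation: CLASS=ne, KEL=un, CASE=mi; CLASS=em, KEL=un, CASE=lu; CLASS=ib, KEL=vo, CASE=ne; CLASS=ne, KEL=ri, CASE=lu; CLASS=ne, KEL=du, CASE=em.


cell CLASS=ne, KEL=un, CASE=mi:
underlying: peef-va-ri-ul
1. b -> p, d -> t, g -> k, v -> f / _ #: no change
2. o -> e, u -> i / F C0 _: fires at position(s) 9: peefvariil
surface: peefvariil

cell CLASS=em, KEL=un, CASE=lu:
underlying: peef-o-ri-ug
1. b -> p, d -> t, g -> k, v -> f / _ #: fires at position(s) 9: peeforiuk
2. o -> e, u -> i / F C0 _: fires at position(s) 5, 8: peeferiik
surface: peeferiik

cell CLASS=ib, KEL=vo, CASE=ne:
underlying: peef-s-bi-id
1. b -> p, d -> t, g -> k, v -> f / _ #: fires at position(s) 9: peefsbiit
2. o -> e, u -> i / F C0 _: no change
surface: peefsbiit

cell CLASS=ne, KEL=ri, CASE=lu:
underlying: peef-o-e-ul
1. b -> p, d -> t, g -> k, v -> f / _ #: no change
2. o -> e, u -> i / F C0 _: fires at position(s) 5, 7: peefeeil
surface: peefeeil

cell CLASS=ne, KEL=du, CASE=em:
underlying: peef-p-p-ul
1. b -> p, d -> t, g -> k, v -> f / _ #: no change
2. o -> e, u -> i / F C0 _: fires at position(s) 7: peefppil
surface: peefppil
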